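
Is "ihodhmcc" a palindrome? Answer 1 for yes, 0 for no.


Input: ihodhmcc
Reversed: ccmhdohi
  Compare pos 0 ('i') with pos 7 ('c'): MISMATCH
  Compare pos 1 ('h') with pos 6 ('c'): MISMATCH
  Compare pos 2 ('o') with pos 5 ('m'): MISMATCH
  Compare pos 3 ('d') with pos 4 ('h'): MISMATCH
Result: not a palindrome

0


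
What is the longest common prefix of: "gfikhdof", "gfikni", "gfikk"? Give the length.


Words: gfikhdof, gfikni, gfikk
  Position 0: all 'g' => match
  Position 1: all 'f' => match
  Position 2: all 'i' => match
  Position 3: all 'k' => match
  Position 4: ('h', 'n', 'k') => mismatch, stop
LCP = "gfik" (length 4)

4


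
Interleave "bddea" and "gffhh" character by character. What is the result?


Interleaving "bddea" and "gffhh":
  Position 0: 'b' from first, 'g' from second => "bg"
  Position 1: 'd' from first, 'f' from second => "df"
  Position 2: 'd' from first, 'f' from second => "df"
  Position 3: 'e' from first, 'h' from second => "eh"
  Position 4: 'a' from first, 'h' from second => "ah"
Result: bgdfdfehah

bgdfdfehah


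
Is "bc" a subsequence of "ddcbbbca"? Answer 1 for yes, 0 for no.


Check if "bc" is a subsequence of "ddcbbbca"
Greedy scan:
  Position 0 ('d'): no match needed
  Position 1 ('d'): no match needed
  Position 2 ('c'): no match needed
  Position 3 ('b'): matches sub[0] = 'b'
  Position 4 ('b'): no match needed
  Position 5 ('b'): no match needed
  Position 6 ('c'): matches sub[1] = 'c'
  Position 7 ('a'): no match needed
All 2 characters matched => is a subsequence

1


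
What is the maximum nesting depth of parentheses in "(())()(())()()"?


Input: "(())()(())()()"
Tracking depth:
  Position 0 '(': depth becomes 1
  Position 1 '(': depth becomes 2
  Position 2 ')': depth becomes 1
  Position 3 ')': depth becomes 0
  Position 4 '(': depth becomes 1
  Position 5 ')': depth becomes 0
  Position 6 '(': depth becomes 1
  Position 7 '(': depth becomes 2
  Position 8 ')': depth becomes 1
  Position 9 ')': depth becomes 0
  Position 10 '(': depth becomes 1
  Position 11 ')': depth becomes 0
  Position 12 '(': depth becomes 1
  Position 13 ')': depth becomes 0
Maximum depth reached: 2

2


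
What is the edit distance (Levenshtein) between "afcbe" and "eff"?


Computing edit distance: "afcbe" -> "eff"
DP table:
           e    f    f
      0    1    2    3
  a   1    1    2    3
  f   2    2    1    2
  c   3    3    2    2
  b   4    4    3    3
  e   5    4    4    4
Edit distance = dp[5][3] = 4

4


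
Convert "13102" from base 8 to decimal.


Input: "13102" in base 8
Positional expansion:
  Digit '1' (value 1) x 8^4 = 4096
  Digit '3' (value 3) x 8^3 = 1536
  Digit '1' (value 1) x 8^2 = 64
  Digit '0' (value 0) x 8^1 = 0
  Digit '2' (value 2) x 8^0 = 2
Sum = 5698

5698


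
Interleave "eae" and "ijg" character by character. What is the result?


Interleaving "eae" and "ijg":
  Position 0: 'e' from first, 'i' from second => "ei"
  Position 1: 'a' from first, 'j' from second => "aj"
  Position 2: 'e' from first, 'g' from second => "eg"
Result: eiajeg

eiajeg


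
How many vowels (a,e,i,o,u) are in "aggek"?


Input: aggek
Checking each character:
  'a' at position 0: vowel (running total: 1)
  'g' at position 1: consonant
  'g' at position 2: consonant
  'e' at position 3: vowel (running total: 2)
  'k' at position 4: consonant
Total vowels: 2

2


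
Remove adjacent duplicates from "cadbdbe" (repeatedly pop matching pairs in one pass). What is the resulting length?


Input: cadbdbe
Stack-based adjacent duplicate removal:
  Read 'c': push. Stack: c
  Read 'a': push. Stack: ca
  Read 'd': push. Stack: cad
  Read 'b': push. Stack: cadb
  Read 'd': push. Stack: cadbd
  Read 'b': push. Stack: cadbdb
  Read 'e': push. Stack: cadbdbe
Final stack: "cadbdbe" (length 7)

7


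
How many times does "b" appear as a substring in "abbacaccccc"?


Searching for "b" in "abbacaccccc"
Scanning each position:
  Position 0: "a" => no
  Position 1: "b" => MATCH
  Position 2: "b" => MATCH
  Position 3: "a" => no
  Position 4: "c" => no
  Position 5: "a" => no
  Position 6: "c" => no
  Position 7: "c" => no
  Position 8: "c" => no
  Position 9: "c" => no
  Position 10: "c" => no
Total occurrences: 2

2


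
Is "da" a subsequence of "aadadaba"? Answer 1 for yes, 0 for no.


Check if "da" is a subsequence of "aadadaba"
Greedy scan:
  Position 0 ('a'): no match needed
  Position 1 ('a'): no match needed
  Position 2 ('d'): matches sub[0] = 'd'
  Position 3 ('a'): matches sub[1] = 'a'
  Position 4 ('d'): no match needed
  Position 5 ('a'): no match needed
  Position 6 ('b'): no match needed
  Position 7 ('a'): no match needed
All 2 characters matched => is a subsequence

1


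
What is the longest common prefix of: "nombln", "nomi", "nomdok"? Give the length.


Words: nombln, nomi, nomdok
  Position 0: all 'n' => match
  Position 1: all 'o' => match
  Position 2: all 'm' => match
  Position 3: ('b', 'i', 'd') => mismatch, stop
LCP = "nom" (length 3)

3


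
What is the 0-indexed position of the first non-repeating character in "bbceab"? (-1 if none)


Input: bbceab
Character frequencies:
  'a': 1
  'b': 3
  'c': 1
  'e': 1
Scanning left to right for freq == 1:
  Position 0 ('b'): freq=3, skip
  Position 1 ('b'): freq=3, skip
  Position 2 ('c'): unique! => answer = 2

2


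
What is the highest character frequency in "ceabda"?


Input: ceabda
Character counts:
  'a': 2
  'b': 1
  'c': 1
  'd': 1
  'e': 1
Maximum frequency: 2

2


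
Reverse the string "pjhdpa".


Input: pjhdpa
Reading characters right to left:
  Position 5: 'a'
  Position 4: 'p'
  Position 3: 'd'
  Position 2: 'h'
  Position 1: 'j'
  Position 0: 'p'
Reversed: apdhjp

apdhjp


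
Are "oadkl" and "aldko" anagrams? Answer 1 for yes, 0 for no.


Strings: "oadkl", "aldko"
Sorted first:  adklo
Sorted second: adklo
Sorted forms match => anagrams

1


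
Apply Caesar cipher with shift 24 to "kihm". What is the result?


Caesar cipher: shift "kihm" by 24
  'k' (pos 10) + 24 = pos 8 = 'i'
  'i' (pos 8) + 24 = pos 6 = 'g'
  'h' (pos 7) + 24 = pos 5 = 'f'
  'm' (pos 12) + 24 = pos 10 = 'k'
Result: igfk

igfk


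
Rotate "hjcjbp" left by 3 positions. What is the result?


Input: "hjcjbp", rotate left by 3
First 3 characters: "hjc"
Remaining characters: "jbp"
Concatenate remaining + first: "jbp" + "hjc" = "jbphjc"

jbphjc


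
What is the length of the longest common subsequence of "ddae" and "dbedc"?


LCS of "ddae" and "dbedc"
DP table:
           d    b    e    d    c
      0    0    0    0    0    0
  d   0    1    1    1    1    1
  d   0    1    1    1    2    2
  a   0    1    1    1    2    2
  e   0    1    1    2    2    2
LCS length = dp[4][5] = 2

2


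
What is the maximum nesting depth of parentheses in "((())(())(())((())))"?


Input: "((())(())(())((())))"
Tracking depth:
  Position 0 '(': depth becomes 1
  Position 1 '(': depth becomes 2
  Position 2 '(': depth becomes 3
  Position 3 ')': depth becomes 2
  Position 4 ')': depth becomes 1
  Position 5 '(': depth becomes 2
  Position 6 '(': depth becomes 3
  Position 7 ')': depth becomes 2
  Position 8 ')': depth becomes 1
  Position 9 '(': depth becomes 2
  Position 10 '(': depth becomes 3
  Position 11 ')': depth becomes 2
  Position 12 ')': depth becomes 1
  Position 13 '(': depth becomes 2
  Position 14 '(': depth becomes 3
  Position 15 '(': depth becomes 4
  Position 16 ')': depth becomes 3
  Position 17 ')': depth becomes 2
  Position 18 ')': depth becomes 1
  Position 19 ')': depth becomes 0
Maximum depth reached: 4

4


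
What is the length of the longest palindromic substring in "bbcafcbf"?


Input: "bbcafcbf"
Checking substrings for palindromes:
  [0:2] "bb" (len 2) => palindrome
Longest palindromic substring: "bb" with length 2

2


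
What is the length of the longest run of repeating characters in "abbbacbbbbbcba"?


Input: "abbbacbbbbbcba"
Scanning for longest run:
  Position 1 ('b'): new char, reset run to 1
  Position 2 ('b'): continues run of 'b', length=2
  Position 3 ('b'): continues run of 'b', length=3
  Position 4 ('a'): new char, reset run to 1
  Position 5 ('c'): new char, reset run to 1
  Position 6 ('b'): new char, reset run to 1
  Position 7 ('b'): continues run of 'b', length=2
  Position 8 ('b'): continues run of 'b', length=3
  Position 9 ('b'): continues run of 'b', length=4
  Position 10 ('b'): continues run of 'b', length=5
  Position 11 ('c'): new char, reset run to 1
  Position 12 ('b'): new char, reset run to 1
  Position 13 ('a'): new char, reset run to 1
Longest run: 'b' with length 5

5


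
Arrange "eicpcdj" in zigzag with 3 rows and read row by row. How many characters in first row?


Zigzag "eicpcdj" into 3 rows:
Placing characters:
  'e' => row 0
  'i' => row 1
  'c' => row 2
  'p' => row 1
  'c' => row 0
  'd' => row 1
  'j' => row 2
Rows:
  Row 0: "ec"
  Row 1: "ipd"
  Row 2: "cj"
First row length: 2

2


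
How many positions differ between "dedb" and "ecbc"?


Comparing "dedb" and "ecbc" position by position:
  Position 0: 'd' vs 'e' => DIFFER
  Position 1: 'e' vs 'c' => DIFFER
  Position 2: 'd' vs 'b' => DIFFER
  Position 3: 'b' vs 'c' => DIFFER
Positions that differ: 4

4


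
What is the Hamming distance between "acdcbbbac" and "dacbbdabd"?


Comparing "acdcbbbac" and "dacbbdabd" position by position:
  Position 0: 'a' vs 'd' => differ
  Position 1: 'c' vs 'a' => differ
  Position 2: 'd' vs 'c' => differ
  Position 3: 'c' vs 'b' => differ
  Position 4: 'b' vs 'b' => same
  Position 5: 'b' vs 'd' => differ
  Position 6: 'b' vs 'a' => differ
  Position 7: 'a' vs 'b' => differ
  Position 8: 'c' vs 'd' => differ
Total differences (Hamming distance): 8

8


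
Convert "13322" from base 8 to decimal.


Input: "13322" in base 8
Positional expansion:
  Digit '1' (value 1) x 8^4 = 4096
  Digit '3' (value 3) x 8^3 = 1536
  Digit '3' (value 3) x 8^2 = 192
  Digit '2' (value 2) x 8^1 = 16
  Digit '2' (value 2) x 8^0 = 2
Sum = 5842

5842


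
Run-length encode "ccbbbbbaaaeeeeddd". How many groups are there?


Input: ccbbbbbaaaeeeeddd
Scanning for consecutive runs:
  Group 1: 'c' x 2 (positions 0-1)
  Group 2: 'b' x 5 (positions 2-6)
  Group 3: 'a' x 3 (positions 7-9)
  Group 4: 'e' x 4 (positions 10-13)
  Group 5: 'd' x 3 (positions 14-16)
Total groups: 5

5


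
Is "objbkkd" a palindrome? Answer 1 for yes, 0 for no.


Input: objbkkd
Reversed: dkkbjbo
  Compare pos 0 ('o') with pos 6 ('d'): MISMATCH
  Compare pos 1 ('b') with pos 5 ('k'): MISMATCH
  Compare pos 2 ('j') with pos 4 ('k'): MISMATCH
Result: not a palindrome

0


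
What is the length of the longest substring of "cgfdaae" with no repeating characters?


Input: "cgfdaae"
Sliding window (track last position of each char):
  Position 0 ('c'): window [0,0] length 1 -- new best
  Position 1 ('g'): window [0,1] length 2 -- new best
  Position 2 ('f'): window [0,2] length 3 -- new best
  Position 3 ('d'): window [0,3] length 4 -- new best
  Position 4 ('a'): window [0,4] length 5 -- new best
  Position 5 ('a'): repeat (last at 4), move window start to 5
  Position 5 ('a'): window [5,5] length 1
  Position 6 ('e'): window [5,6] length 2
Longest substring with no repeats: "cgfda" with length 5

5


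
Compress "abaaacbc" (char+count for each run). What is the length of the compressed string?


Input: abaaacbc
Runs:
  'a' x 1 => "a1"
  'b' x 1 => "b1"
  'a' x 3 => "a3"
  'c' x 1 => "c1"
  'b' x 1 => "b1"
  'c' x 1 => "c1"
Compressed: "a1b1a3c1b1c1"
Compressed length: 12

12


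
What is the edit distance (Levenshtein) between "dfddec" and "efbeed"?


Computing edit distance: "dfddec" -> "efbeed"
DP table:
           e    f    b    e    e    d
      0    1    2    3    4    5    6
  d   1    1    2    3    4    5    5
  f   2    2    1    2    3    4    5
  d   3    3    2    2    3    4    4
  d   4    4    3    3    3    4    4
  e   5    4    4    4    3    3    4
  c   6    5    5    5    4    4    4
Edit distance = dp[6][6] = 4

4


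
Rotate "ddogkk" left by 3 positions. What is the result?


Input: "ddogkk", rotate left by 3
First 3 characters: "ddo"
Remaining characters: "gkk"
Concatenate remaining + first: "gkk" + "ddo" = "gkkddo"

gkkddo


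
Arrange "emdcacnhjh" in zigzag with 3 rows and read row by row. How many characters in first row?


Zigzag "emdcacnhjh" into 3 rows:
Placing characters:
  'e' => row 0
  'm' => row 1
  'd' => row 2
  'c' => row 1
  'a' => row 0
  'c' => row 1
  'n' => row 2
  'h' => row 1
  'j' => row 0
  'h' => row 1
Rows:
  Row 0: "eaj"
  Row 1: "mcchh"
  Row 2: "dn"
First row length: 3

3


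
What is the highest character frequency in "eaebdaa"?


Input: eaebdaa
Character counts:
  'a': 3
  'b': 1
  'd': 1
  'e': 2
Maximum frequency: 3

3


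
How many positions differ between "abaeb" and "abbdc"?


Comparing "abaeb" and "abbdc" position by position:
  Position 0: 'a' vs 'a' => same
  Position 1: 'b' vs 'b' => same
  Position 2: 'a' vs 'b' => DIFFER
  Position 3: 'e' vs 'd' => DIFFER
  Position 4: 'b' vs 'c' => DIFFER
Positions that differ: 3

3


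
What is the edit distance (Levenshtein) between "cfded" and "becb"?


Computing edit distance: "cfded" -> "becb"
DP table:
           b    e    c    b
      0    1    2    3    4
  c   1    1    2    2    3
  f   2    2    2    3    3
  d   3    3    3    3    4
  e   4    4    3    4    4
  d   5    5    4    4    5
Edit distance = dp[5][4] = 5

5


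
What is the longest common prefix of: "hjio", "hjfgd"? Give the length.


Words: hjio, hjfgd
  Position 0: all 'h' => match
  Position 1: all 'j' => match
  Position 2: ('i', 'f') => mismatch, stop
LCP = "hj" (length 2)

2


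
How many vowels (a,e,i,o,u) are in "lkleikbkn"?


Input: lkleikbkn
Checking each character:
  'l' at position 0: consonant
  'k' at position 1: consonant
  'l' at position 2: consonant
  'e' at position 3: vowel (running total: 1)
  'i' at position 4: vowel (running total: 2)
  'k' at position 5: consonant
  'b' at position 6: consonant
  'k' at position 7: consonant
  'n' at position 8: consonant
Total vowels: 2

2


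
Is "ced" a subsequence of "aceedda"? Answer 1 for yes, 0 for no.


Check if "ced" is a subsequence of "aceedda"
Greedy scan:
  Position 0 ('a'): no match needed
  Position 1 ('c'): matches sub[0] = 'c'
  Position 2 ('e'): matches sub[1] = 'e'
  Position 3 ('e'): no match needed
  Position 4 ('d'): matches sub[2] = 'd'
  Position 5 ('d'): no match needed
  Position 6 ('a'): no match needed
All 3 characters matched => is a subsequence

1


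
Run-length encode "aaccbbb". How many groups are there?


Input: aaccbbb
Scanning for consecutive runs:
  Group 1: 'a' x 2 (positions 0-1)
  Group 2: 'c' x 2 (positions 2-3)
  Group 3: 'b' x 3 (positions 4-6)
Total groups: 3

3


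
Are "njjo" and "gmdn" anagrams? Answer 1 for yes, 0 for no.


Strings: "njjo", "gmdn"
Sorted first:  jjno
Sorted second: dgmn
Differ at position 0: 'j' vs 'd' => not anagrams

0


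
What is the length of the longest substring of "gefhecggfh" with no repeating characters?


Input: "gefhecggfh"
Sliding window (track last position of each char):
  Position 0 ('g'): window [0,0] length 1 -- new best
  Position 1 ('e'): window [0,1] length 2 -- new best
  Position 2 ('f'): window [0,2] length 3 -- new best
  Position 3 ('h'): window [0,3] length 4 -- new best
  Position 4 ('e'): repeat (last at 1), move window start to 2
  Position 4 ('e'): window [2,4] length 3
  Position 5 ('c'): window [2,5] length 4
  Position 6 ('g'): window [2,6] length 5 -- new best
  Position 7 ('g'): repeat (last at 6), move window start to 7
  Position 7 ('g'): window [7,7] length 1
  Position 8 ('f'): window [7,8] length 2
  Position 9 ('h'): window [7,9] length 3
Longest substring with no repeats: "fhecg" with length 5

5


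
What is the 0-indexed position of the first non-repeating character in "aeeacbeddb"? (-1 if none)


Input: aeeacbeddb
Character frequencies:
  'a': 2
  'b': 2
  'c': 1
  'd': 2
  'e': 3
Scanning left to right for freq == 1:
  Position 0 ('a'): freq=2, skip
  Position 1 ('e'): freq=3, skip
  Position 2 ('e'): freq=3, skip
  Position 3 ('a'): freq=2, skip
  Position 4 ('c'): unique! => answer = 4

4


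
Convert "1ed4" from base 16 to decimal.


Input: "1ed4" in base 16
Positional expansion:
  Digit '1' (value 1) x 16^3 = 4096
  Digit 'e' (value 14) x 16^2 = 3584
  Digit 'd' (value 13) x 16^1 = 208
  Digit '4' (value 4) x 16^0 = 4
Sum = 7892

7892


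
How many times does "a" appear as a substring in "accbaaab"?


Searching for "a" in "accbaaab"
Scanning each position:
  Position 0: "a" => MATCH
  Position 1: "c" => no
  Position 2: "c" => no
  Position 3: "b" => no
  Position 4: "a" => MATCH
  Position 5: "a" => MATCH
  Position 6: "a" => MATCH
  Position 7: "b" => no
Total occurrences: 4

4


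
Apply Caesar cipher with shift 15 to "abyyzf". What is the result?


Caesar cipher: shift "abyyzf" by 15
  'a' (pos 0) + 15 = pos 15 = 'p'
  'b' (pos 1) + 15 = pos 16 = 'q'
  'y' (pos 24) + 15 = pos 13 = 'n'
  'y' (pos 24) + 15 = pos 13 = 'n'
  'z' (pos 25) + 15 = pos 14 = 'o'
  'f' (pos 5) + 15 = pos 20 = 'u'
Result: pqnnou

pqnnou


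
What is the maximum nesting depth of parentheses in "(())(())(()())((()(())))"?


Input: "(())(())(()())((()(())))"
Tracking depth:
  Position 0 '(': depth becomes 1
  Position 1 '(': depth becomes 2
  Position 2 ')': depth becomes 1
  Position 3 ')': depth becomes 0
  Position 4 '(': depth becomes 1
  Position 5 '(': depth becomes 2
  Position 6 ')': depth becomes 1
  Position 7 ')': depth becomes 0
  Position 8 '(': depth becomes 1
  Position 9 '(': depth becomes 2
  Position 10 ')': depth becomes 1
  Position 11 '(': depth becomes 2
  Position 12 ')': depth becomes 1
  Position 13 ')': depth becomes 0
  Position 14 '(': depth becomes 1
  Position 15 '(': depth becomes 2
  Position 16 '(': depth becomes 3
  Position 17 ')': depth becomes 2
  Position 18 '(': depth becomes 3
  Position 19 '(': depth becomes 4
  Position 20 ')': depth becomes 3
  Position 21 ')': depth becomes 2
  Position 22 ')': depth becomes 1
  Position 23 ')': depth becomes 0
Maximum depth reached: 4

4


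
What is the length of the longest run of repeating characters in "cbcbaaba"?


Input: "cbcbaaba"
Scanning for longest run:
  Position 1 ('b'): new char, reset run to 1
  Position 2 ('c'): new char, reset run to 1
  Position 3 ('b'): new char, reset run to 1
  Position 4 ('a'): new char, reset run to 1
  Position 5 ('a'): continues run of 'a', length=2
  Position 6 ('b'): new char, reset run to 1
  Position 7 ('a'): new char, reset run to 1
Longest run: 'a' with length 2

2


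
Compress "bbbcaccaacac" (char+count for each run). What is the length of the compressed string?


Input: bbbcaccaacac
Runs:
  'b' x 3 => "b3"
  'c' x 1 => "c1"
  'a' x 1 => "a1"
  'c' x 2 => "c2"
  'a' x 2 => "a2"
  'c' x 1 => "c1"
  'a' x 1 => "a1"
  'c' x 1 => "c1"
Compressed: "b3c1a1c2a2c1a1c1"
Compressed length: 16

16


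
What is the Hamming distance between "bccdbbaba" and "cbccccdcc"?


Comparing "bccdbbaba" and "cbccccdcc" position by position:
  Position 0: 'b' vs 'c' => differ
  Position 1: 'c' vs 'b' => differ
  Position 2: 'c' vs 'c' => same
  Position 3: 'd' vs 'c' => differ
  Position 4: 'b' vs 'c' => differ
  Position 5: 'b' vs 'c' => differ
  Position 6: 'a' vs 'd' => differ
  Position 7: 'b' vs 'c' => differ
  Position 8: 'a' vs 'c' => differ
Total differences (Hamming distance): 8

8


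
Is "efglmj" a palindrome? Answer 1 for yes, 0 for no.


Input: efglmj
Reversed: jmlgfe
  Compare pos 0 ('e') with pos 5 ('j'): MISMATCH
  Compare pos 1 ('f') with pos 4 ('m'): MISMATCH
  Compare pos 2 ('g') with pos 3 ('l'): MISMATCH
Result: not a palindrome

0


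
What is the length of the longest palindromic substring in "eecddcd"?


Input: "eecddcd"
Checking substrings for palindromes:
  [2:6] "cddc" (len 4) => palindrome
  [4:7] "dcd" (len 3) => palindrome
  [0:2] "ee" (len 2) => palindrome
  [3:5] "dd" (len 2) => palindrome
Longest palindromic substring: "cddc" with length 4

4


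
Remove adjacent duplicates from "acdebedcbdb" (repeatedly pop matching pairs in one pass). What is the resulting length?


Input: acdebedcbdb
Stack-based adjacent duplicate removal:
  Read 'a': push. Stack: a
  Read 'c': push. Stack: ac
  Read 'd': push. Stack: acd
  Read 'e': push. Stack: acde
  Read 'b': push. Stack: acdeb
  Read 'e': push. Stack: acdebe
  Read 'd': push. Stack: acdebed
  Read 'c': push. Stack: acdebedc
  Read 'b': push. Stack: acdebedcb
  Read 'd': push. Stack: acdebedcbd
  Read 'b': push. Stack: acdebedcbdb
Final stack: "acdebedcbdb" (length 11)

11


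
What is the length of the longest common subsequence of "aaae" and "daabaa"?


LCS of "aaae" and "daabaa"
DP table:
           d    a    a    b    a    a
      0    0    0    0    0    0    0
  a   0    0    1    1    1    1    1
  a   0    0    1    2    2    2    2
  a   0    0    1    2    2    3    3
  e   0    0    1    2    2    3    3
LCS length = dp[4][6] = 3

3


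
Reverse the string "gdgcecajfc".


Input: gdgcecajfc
Reading characters right to left:
  Position 9: 'c'
  Position 8: 'f'
  Position 7: 'j'
  Position 6: 'a'
  Position 5: 'c'
  Position 4: 'e'
  Position 3: 'c'
  Position 2: 'g'
  Position 1: 'd'
  Position 0: 'g'
Reversed: cfjacecgdg

cfjacecgdg


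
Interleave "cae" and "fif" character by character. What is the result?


Interleaving "cae" and "fif":
  Position 0: 'c' from first, 'f' from second => "cf"
  Position 1: 'a' from first, 'i' from second => "ai"
  Position 2: 'e' from first, 'f' from second => "ef"
Result: cfaief

cfaief


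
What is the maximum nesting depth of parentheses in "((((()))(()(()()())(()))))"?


Input: "((((()))(()(()()())(()))))"
Tracking depth:
  Position 0 '(': depth becomes 1
  Position 1 '(': depth becomes 2
  Position 2 '(': depth becomes 3
  Position 3 '(': depth becomes 4
  Position 4 '(': depth becomes 5
  Position 5 ')': depth becomes 4
  Position 6 ')': depth becomes 3
  Position 7 ')': depth becomes 2
  Position 8 '(': depth becomes 3
  Position 9 '(': depth becomes 4
  Position 10 ')': depth becomes 3
  Position 11 '(': depth becomes 4
  Position 12 '(': depth becomes 5
  Position 13 ')': depth becomes 4
  Position 14 '(': depth becomes 5
  Position 15 ')': depth becomes 4
  Position 16 '(': depth becomes 5
  Position 17 ')': depth becomes 4
  Position 18 ')': depth becomes 3
  Position 19 '(': depth becomes 4
  Position 20 '(': depth becomes 5
  Position 21 ')': depth becomes 4
  Position 22 ')': depth becomes 3
  Position 23 ')': depth becomes 2
  Position 24 ')': depth becomes 1
  Position 25 ')': depth becomes 0
Maximum depth reached: 5

5


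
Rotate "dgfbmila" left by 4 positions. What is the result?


Input: "dgfbmila", rotate left by 4
First 4 characters: "dgfb"
Remaining characters: "mila"
Concatenate remaining + first: "mila" + "dgfb" = "miladgfb"

miladgfb


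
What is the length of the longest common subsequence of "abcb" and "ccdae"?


LCS of "abcb" and "ccdae"
DP table:
           c    c    d    a    e
      0    0    0    0    0    0
  a   0    0    0    0    1    1
  b   0    0    0    0    1    1
  c   0    1    1    1    1    1
  b   0    1    1    1    1    1
LCS length = dp[4][5] = 1

1


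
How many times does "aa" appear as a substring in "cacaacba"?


Searching for "aa" in "cacaacba"
Scanning each position:
  Position 0: "ca" => no
  Position 1: "ac" => no
  Position 2: "ca" => no
  Position 3: "aa" => MATCH
  Position 4: "ac" => no
  Position 5: "cb" => no
  Position 6: "ba" => no
Total occurrences: 1

1


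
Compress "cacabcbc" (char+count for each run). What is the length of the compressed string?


Input: cacabcbc
Runs:
  'c' x 1 => "c1"
  'a' x 1 => "a1"
  'c' x 1 => "c1"
  'a' x 1 => "a1"
  'b' x 1 => "b1"
  'c' x 1 => "c1"
  'b' x 1 => "b1"
  'c' x 1 => "c1"
Compressed: "c1a1c1a1b1c1b1c1"
Compressed length: 16

16


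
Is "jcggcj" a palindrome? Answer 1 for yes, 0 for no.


Input: jcggcj
Reversed: jcggcj
  Compare pos 0 ('j') with pos 5 ('j'): match
  Compare pos 1 ('c') with pos 4 ('c'): match
  Compare pos 2 ('g') with pos 3 ('g'): match
Result: palindrome

1


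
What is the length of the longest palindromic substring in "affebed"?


Input: "affebed"
Checking substrings for palindromes:
  [3:6] "ebe" (len 3) => palindrome
  [1:3] "ff" (len 2) => palindrome
Longest palindromic substring: "ebe" with length 3

3


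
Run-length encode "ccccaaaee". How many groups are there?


Input: ccccaaaee
Scanning for consecutive runs:
  Group 1: 'c' x 4 (positions 0-3)
  Group 2: 'a' x 3 (positions 4-6)
  Group 3: 'e' x 2 (positions 7-8)
Total groups: 3

3


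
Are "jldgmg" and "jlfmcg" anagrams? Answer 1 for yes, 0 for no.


Strings: "jldgmg", "jlfmcg"
Sorted first:  dggjlm
Sorted second: cfgjlm
Differ at position 0: 'd' vs 'c' => not anagrams

0


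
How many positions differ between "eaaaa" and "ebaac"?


Comparing "eaaaa" and "ebaac" position by position:
  Position 0: 'e' vs 'e' => same
  Position 1: 'a' vs 'b' => DIFFER
  Position 2: 'a' vs 'a' => same
  Position 3: 'a' vs 'a' => same
  Position 4: 'a' vs 'c' => DIFFER
Positions that differ: 2

2


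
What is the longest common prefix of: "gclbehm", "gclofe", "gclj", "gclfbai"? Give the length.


Words: gclbehm, gclofe, gclj, gclfbai
  Position 0: all 'g' => match
  Position 1: all 'c' => match
  Position 2: all 'l' => match
  Position 3: ('b', 'o', 'j', 'f') => mismatch, stop
LCP = "gcl" (length 3)

3


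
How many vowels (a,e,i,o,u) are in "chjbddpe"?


Input: chjbddpe
Checking each character:
  'c' at position 0: consonant
  'h' at position 1: consonant
  'j' at position 2: consonant
  'b' at position 3: consonant
  'd' at position 4: consonant
  'd' at position 5: consonant
  'p' at position 6: consonant
  'e' at position 7: vowel (running total: 1)
Total vowels: 1

1


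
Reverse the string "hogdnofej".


Input: hogdnofej
Reading characters right to left:
  Position 8: 'j'
  Position 7: 'e'
  Position 6: 'f'
  Position 5: 'o'
  Position 4: 'n'
  Position 3: 'd'
  Position 2: 'g'
  Position 1: 'o'
  Position 0: 'h'
Reversed: jefondgoh

jefondgoh


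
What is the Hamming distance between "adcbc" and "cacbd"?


Comparing "adcbc" and "cacbd" position by position:
  Position 0: 'a' vs 'c' => differ
  Position 1: 'd' vs 'a' => differ
  Position 2: 'c' vs 'c' => same
  Position 3: 'b' vs 'b' => same
  Position 4: 'c' vs 'd' => differ
Total differences (Hamming distance): 3

3


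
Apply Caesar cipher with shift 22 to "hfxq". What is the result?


Caesar cipher: shift "hfxq" by 22
  'h' (pos 7) + 22 = pos 3 = 'd'
  'f' (pos 5) + 22 = pos 1 = 'b'
  'x' (pos 23) + 22 = pos 19 = 't'
  'q' (pos 16) + 22 = pos 12 = 'm'
Result: dbtm

dbtm


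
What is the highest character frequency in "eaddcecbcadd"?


Input: eaddcecbcadd
Character counts:
  'a': 2
  'b': 1
  'c': 3
  'd': 4
  'e': 2
Maximum frequency: 4

4


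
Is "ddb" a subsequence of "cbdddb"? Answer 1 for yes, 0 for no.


Check if "ddb" is a subsequence of "cbdddb"
Greedy scan:
  Position 0 ('c'): no match needed
  Position 1 ('b'): no match needed
  Position 2 ('d'): matches sub[0] = 'd'
  Position 3 ('d'): matches sub[1] = 'd'
  Position 4 ('d'): no match needed
  Position 5 ('b'): matches sub[2] = 'b'
All 3 characters matched => is a subsequence

1


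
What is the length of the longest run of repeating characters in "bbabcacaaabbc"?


Input: "bbabcacaaabbc"
Scanning for longest run:
  Position 1 ('b'): continues run of 'b', length=2
  Position 2 ('a'): new char, reset run to 1
  Position 3 ('b'): new char, reset run to 1
  Position 4 ('c'): new char, reset run to 1
  Position 5 ('a'): new char, reset run to 1
  Position 6 ('c'): new char, reset run to 1
  Position 7 ('a'): new char, reset run to 1
  Position 8 ('a'): continues run of 'a', length=2
  Position 9 ('a'): continues run of 'a', length=3
  Position 10 ('b'): new char, reset run to 1
  Position 11 ('b'): continues run of 'b', length=2
  Position 12 ('c'): new char, reset run to 1
Longest run: 'a' with length 3

3


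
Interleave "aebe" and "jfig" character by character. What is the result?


Interleaving "aebe" and "jfig":
  Position 0: 'a' from first, 'j' from second => "aj"
  Position 1: 'e' from first, 'f' from second => "ef"
  Position 2: 'b' from first, 'i' from second => "bi"
  Position 3: 'e' from first, 'g' from second => "eg"
Result: ajefbieg

ajefbieg


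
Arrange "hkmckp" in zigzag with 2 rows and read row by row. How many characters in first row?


Zigzag "hkmckp" into 2 rows:
Placing characters:
  'h' => row 0
  'k' => row 1
  'm' => row 0
  'c' => row 1
  'k' => row 0
  'p' => row 1
Rows:
  Row 0: "hmk"
  Row 1: "kcp"
First row length: 3

3


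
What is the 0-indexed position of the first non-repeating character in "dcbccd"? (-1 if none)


Input: dcbccd
Character frequencies:
  'b': 1
  'c': 3
  'd': 2
Scanning left to right for freq == 1:
  Position 0 ('d'): freq=2, skip
  Position 1 ('c'): freq=3, skip
  Position 2 ('b'): unique! => answer = 2

2


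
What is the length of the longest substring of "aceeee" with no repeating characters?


Input: "aceeee"
Sliding window (track last position of each char):
  Position 0 ('a'): window [0,0] length 1 -- new best
  Position 1 ('c'): window [0,1] length 2 -- new best
  Position 2 ('e'): window [0,2] length 3 -- new best
  Position 3 ('e'): repeat (last at 2), move window start to 3
  Position 3 ('e'): window [3,3] length 1
  Position 4 ('e'): repeat (last at 3), move window start to 4
  Position 4 ('e'): window [4,4] length 1
  Position 5 ('e'): repeat (last at 4), move window start to 5
  Position 5 ('e'): window [5,5] length 1
Longest substring with no repeats: "ace" with length 3

3


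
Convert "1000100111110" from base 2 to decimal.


Input: "1000100111110" in base 2
Positional expansion:
  Digit '1' (value 1) x 2^12 = 4096
  Digit '0' (value 0) x 2^11 = 0
  Digit '0' (value 0) x 2^10 = 0
  Digit '0' (value 0) x 2^9 = 0
  Digit '1' (value 1) x 2^8 = 256
  Digit '0' (value 0) x 2^7 = 0
  Digit '0' (value 0) x 2^6 = 0
  Digit '1' (value 1) x 2^5 = 32
  Digit '1' (value 1) x 2^4 = 16
  Digit '1' (value 1) x 2^3 = 8
  Digit '1' (value 1) x 2^2 = 4
  Digit '1' (value 1) x 2^1 = 2
  Digit '0' (value 0) x 2^0 = 0
Sum = 4414

4414


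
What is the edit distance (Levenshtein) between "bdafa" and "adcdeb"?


Computing edit distance: "bdafa" -> "adcdeb"
DP table:
           a    d    c    d    e    b
      0    1    2    3    4    5    6
  b   1    1    2    3    4    5    5
  d   2    2    1    2    3    4    5
  a   3    2    2    2    3    4    5
  f   4    3    3    3    3    4    5
  a   5    4    4    4    4    4    5
Edit distance = dp[5][6] = 5

5


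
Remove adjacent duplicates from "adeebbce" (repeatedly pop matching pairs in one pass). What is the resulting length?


Input: adeebbce
Stack-based adjacent duplicate removal:
  Read 'a': push. Stack: a
  Read 'd': push. Stack: ad
  Read 'e': push. Stack: ade
  Read 'e': matches stack top 'e' => pop. Stack: ad
  Read 'b': push. Stack: adb
  Read 'b': matches stack top 'b' => pop. Stack: ad
  Read 'c': push. Stack: adc
  Read 'e': push. Stack: adce
Final stack: "adce" (length 4)

4


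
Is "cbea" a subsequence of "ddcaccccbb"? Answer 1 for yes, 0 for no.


Check if "cbea" is a subsequence of "ddcaccccbb"
Greedy scan:
  Position 0 ('d'): no match needed
  Position 1 ('d'): no match needed
  Position 2 ('c'): matches sub[0] = 'c'
  Position 3 ('a'): no match needed
  Position 4 ('c'): no match needed
  Position 5 ('c'): no match needed
  Position 6 ('c'): no match needed
  Position 7 ('c'): no match needed
  Position 8 ('b'): matches sub[1] = 'b'
  Position 9 ('b'): no match needed
Only matched 2/4 characters => not a subsequence

0


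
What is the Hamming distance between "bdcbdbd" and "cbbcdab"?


Comparing "bdcbdbd" and "cbbcdab" position by position:
  Position 0: 'b' vs 'c' => differ
  Position 1: 'd' vs 'b' => differ
  Position 2: 'c' vs 'b' => differ
  Position 3: 'b' vs 'c' => differ
  Position 4: 'd' vs 'd' => same
  Position 5: 'b' vs 'a' => differ
  Position 6: 'd' vs 'b' => differ
Total differences (Hamming distance): 6

6


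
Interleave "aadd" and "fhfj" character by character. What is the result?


Interleaving "aadd" and "fhfj":
  Position 0: 'a' from first, 'f' from second => "af"
  Position 1: 'a' from first, 'h' from second => "ah"
  Position 2: 'd' from first, 'f' from second => "df"
  Position 3: 'd' from first, 'j' from second => "dj"
Result: afahdfdj

afahdfdj


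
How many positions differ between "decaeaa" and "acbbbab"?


Comparing "decaeaa" and "acbbbab" position by position:
  Position 0: 'd' vs 'a' => DIFFER
  Position 1: 'e' vs 'c' => DIFFER
  Position 2: 'c' vs 'b' => DIFFER
  Position 3: 'a' vs 'b' => DIFFER
  Position 4: 'e' vs 'b' => DIFFER
  Position 5: 'a' vs 'a' => same
  Position 6: 'a' vs 'b' => DIFFER
Positions that differ: 6

6


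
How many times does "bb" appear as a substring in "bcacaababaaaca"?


Searching for "bb" in "bcacaababaaaca"
Scanning each position:
  Position 0: "bc" => no
  Position 1: "ca" => no
  Position 2: "ac" => no
  Position 3: "ca" => no
  Position 4: "aa" => no
  Position 5: "ab" => no
  Position 6: "ba" => no
  Position 7: "ab" => no
  Position 8: "ba" => no
  Position 9: "aa" => no
  Position 10: "aa" => no
  Position 11: "ac" => no
  Position 12: "ca" => no
Total occurrences: 0

0


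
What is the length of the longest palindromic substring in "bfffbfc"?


Input: "bfffbfc"
Checking substrings for palindromes:
  [0:5] "bfffb" (len 5) => palindrome
  [1:4] "fff" (len 3) => palindrome
  [3:6] "fbf" (len 3) => palindrome
  [1:3] "ff" (len 2) => palindrome
  [2:4] "ff" (len 2) => palindrome
Longest palindromic substring: "bfffb" with length 5

5


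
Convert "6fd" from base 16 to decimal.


Input: "6fd" in base 16
Positional expansion:
  Digit '6' (value 6) x 16^2 = 1536
  Digit 'f' (value 15) x 16^1 = 240
  Digit 'd' (value 13) x 16^0 = 13
Sum = 1789

1789


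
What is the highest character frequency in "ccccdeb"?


Input: ccccdeb
Character counts:
  'b': 1
  'c': 4
  'd': 1
  'e': 1
Maximum frequency: 4

4


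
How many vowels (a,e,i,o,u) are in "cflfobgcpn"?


Input: cflfobgcpn
Checking each character:
  'c' at position 0: consonant
  'f' at position 1: consonant
  'l' at position 2: consonant
  'f' at position 3: consonant
  'o' at position 4: vowel (running total: 1)
  'b' at position 5: consonant
  'g' at position 6: consonant
  'c' at position 7: consonant
  'p' at position 8: consonant
  'n' at position 9: consonant
Total vowels: 1

1


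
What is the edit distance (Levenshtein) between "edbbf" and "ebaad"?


Computing edit distance: "edbbf" -> "ebaad"
DP table:
           e    b    a    a    d
      0    1    2    3    4    5
  e   1    0    1    2    3    4
  d   2    1    1    2    3    3
  b   3    2    1    2    3    4
  b   4    3    2    2    3    4
  f   5    4    3    3    3    4
Edit distance = dp[5][5] = 4

4


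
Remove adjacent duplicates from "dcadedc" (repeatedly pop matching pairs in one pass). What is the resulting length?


Input: dcadedc
Stack-based adjacent duplicate removal:
  Read 'd': push. Stack: d
  Read 'c': push. Stack: dc
  Read 'a': push. Stack: dca
  Read 'd': push. Stack: dcad
  Read 'e': push. Stack: dcade
  Read 'd': push. Stack: dcaded
  Read 'c': push. Stack: dcadedc
Final stack: "dcadedc" (length 7)

7


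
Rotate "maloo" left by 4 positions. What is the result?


Input: "maloo", rotate left by 4
First 4 characters: "malo"
Remaining characters: "o"
Concatenate remaining + first: "o" + "malo" = "omalo"

omalo


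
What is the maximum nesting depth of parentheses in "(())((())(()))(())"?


Input: "(())((())(()))(())"
Tracking depth:
  Position 0 '(': depth becomes 1
  Position 1 '(': depth becomes 2
  Position 2 ')': depth becomes 1
  Position 3 ')': depth becomes 0
  Position 4 '(': depth becomes 1
  Position 5 '(': depth becomes 2
  Position 6 '(': depth becomes 3
  Position 7 ')': depth becomes 2
  Position 8 ')': depth becomes 1
  Position 9 '(': depth becomes 2
  Position 10 '(': depth becomes 3
  Position 11 ')': depth becomes 2
  Position 12 ')': depth becomes 1
  Position 13 ')': depth becomes 0
  Position 14 '(': depth becomes 1
  Position 15 '(': depth becomes 2
  Position 16 ')': depth becomes 1
  Position 17 ')': depth becomes 0
Maximum depth reached: 3

3


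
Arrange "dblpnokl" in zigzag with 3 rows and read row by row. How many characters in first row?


Zigzag "dblpnokl" into 3 rows:
Placing characters:
  'd' => row 0
  'b' => row 1
  'l' => row 2
  'p' => row 1
  'n' => row 0
  'o' => row 1
  'k' => row 2
  'l' => row 1
Rows:
  Row 0: "dn"
  Row 1: "bpol"
  Row 2: "lk"
First row length: 2

2


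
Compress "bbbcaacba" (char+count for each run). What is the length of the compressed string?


Input: bbbcaacba
Runs:
  'b' x 3 => "b3"
  'c' x 1 => "c1"
  'a' x 2 => "a2"
  'c' x 1 => "c1"
  'b' x 1 => "b1"
  'a' x 1 => "a1"
Compressed: "b3c1a2c1b1a1"
Compressed length: 12

12


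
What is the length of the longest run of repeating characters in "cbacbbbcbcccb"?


Input: "cbacbbbcbcccb"
Scanning for longest run:
  Position 1 ('b'): new char, reset run to 1
  Position 2 ('a'): new char, reset run to 1
  Position 3 ('c'): new char, reset run to 1
  Position 4 ('b'): new char, reset run to 1
  Position 5 ('b'): continues run of 'b', length=2
  Position 6 ('b'): continues run of 'b', length=3
  Position 7 ('c'): new char, reset run to 1
  Position 8 ('b'): new char, reset run to 1
  Position 9 ('c'): new char, reset run to 1
  Position 10 ('c'): continues run of 'c', length=2
  Position 11 ('c'): continues run of 'c', length=3
  Position 12 ('b'): new char, reset run to 1
Longest run: 'b' with length 3

3


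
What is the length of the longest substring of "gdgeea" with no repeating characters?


Input: "gdgeea"
Sliding window (track last position of each char):
  Position 0 ('g'): window [0,0] length 1 -- new best
  Position 1 ('d'): window [0,1] length 2 -- new best
  Position 2 ('g'): repeat (last at 0), move window start to 1
  Position 2 ('g'): window [1,2] length 2
  Position 3 ('e'): window [1,3] length 3 -- new best
  Position 4 ('e'): repeat (last at 3), move window start to 4
  Position 4 ('e'): window [4,4] length 1
  Position 5 ('a'): window [4,5] length 2
Longest substring with no repeats: "dge" with length 3

3


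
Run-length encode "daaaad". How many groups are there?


Input: daaaad
Scanning for consecutive runs:
  Group 1: 'd' x 1 (positions 0-0)
  Group 2: 'a' x 4 (positions 1-4)
  Group 3: 'd' x 1 (positions 5-5)
Total groups: 3

3


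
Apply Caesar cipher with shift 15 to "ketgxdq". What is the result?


Caesar cipher: shift "ketgxdq" by 15
  'k' (pos 10) + 15 = pos 25 = 'z'
  'e' (pos 4) + 15 = pos 19 = 't'
  't' (pos 19) + 15 = pos 8 = 'i'
  'g' (pos 6) + 15 = pos 21 = 'v'
  'x' (pos 23) + 15 = pos 12 = 'm'
  'd' (pos 3) + 15 = pos 18 = 's'
  'q' (pos 16) + 15 = pos 5 = 'f'
Result: ztivmsf

ztivmsf


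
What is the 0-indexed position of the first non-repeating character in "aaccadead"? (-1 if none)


Input: aaccadead
Character frequencies:
  'a': 4
  'c': 2
  'd': 2
  'e': 1
Scanning left to right for freq == 1:
  Position 0 ('a'): freq=4, skip
  Position 1 ('a'): freq=4, skip
  Position 2 ('c'): freq=2, skip
  Position 3 ('c'): freq=2, skip
  Position 4 ('a'): freq=4, skip
  Position 5 ('d'): freq=2, skip
  Position 6 ('e'): unique! => answer = 6

6


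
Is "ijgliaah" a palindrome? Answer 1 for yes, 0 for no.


Input: ijgliaah
Reversed: haailgji
  Compare pos 0 ('i') with pos 7 ('h'): MISMATCH
  Compare pos 1 ('j') with pos 6 ('a'): MISMATCH
  Compare pos 2 ('g') with pos 5 ('a'): MISMATCH
  Compare pos 3 ('l') with pos 4 ('i'): MISMATCH
Result: not a palindrome

0


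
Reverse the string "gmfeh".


Input: gmfeh
Reading characters right to left:
  Position 4: 'h'
  Position 3: 'e'
  Position 2: 'f'
  Position 1: 'm'
  Position 0: 'g'
Reversed: hefmg

hefmg
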